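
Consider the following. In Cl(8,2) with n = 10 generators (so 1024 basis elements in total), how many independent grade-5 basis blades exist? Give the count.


Number of grade-k basis blades in Cl(p,q) with n = p + q is C(n, k).
n = 8 + 2 = 10
C(10, 5) = 10! / (5! * 5!)
= 3628800 / (120 * 120)
= 252


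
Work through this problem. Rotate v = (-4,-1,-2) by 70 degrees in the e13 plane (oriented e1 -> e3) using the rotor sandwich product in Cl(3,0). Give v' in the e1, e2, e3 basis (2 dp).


Rotor R = cos(35deg) - sin(35deg)*e13
Rotation angle theta = 2 * 35 = 70 degrees in the e13 plane (e1 -> e3).
The component perpendicular to the plane (e2) is invariant: v'_2 = v2 = -1.00
cos(70deg) = 0.3420, sin(70deg) = 0.9397
v'_1 = v1*cos(theta) - v3*sin(theta) = -4*0.3420 - (-2)*0.9397 = 0.51
v'_3 = v1*sin(theta) + v3*cos(theta) = -4*0.9397 + (-2)*0.3420 = -4.44
v' = 0.51*e1 - 1.00*e2 - 4.44*e3


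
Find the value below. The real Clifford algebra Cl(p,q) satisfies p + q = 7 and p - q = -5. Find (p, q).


We need p + q = 7 and p - q = -5.
Adding: 2p = 7 + (-5) = 2, so p = 1.
Then q = 7 - 1 = 6.
(p, q) = (1, 6)


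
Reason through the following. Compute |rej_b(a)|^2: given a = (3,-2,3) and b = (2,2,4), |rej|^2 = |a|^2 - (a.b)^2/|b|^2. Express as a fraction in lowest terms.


|a|^2 = 3^2 + (-2)^2 + 3^2 = 22
|b|^2 = 2^2 + 2^2 + 4^2 = 24
a . b = 3*2 + (-2)*2 + 3*4 = 14
(a.b)^2 = 14^2 = 196
|rej|^2 = 22 - 196/24
= (528 - 196)/24
= 332/24
In lowest terms: 83/6


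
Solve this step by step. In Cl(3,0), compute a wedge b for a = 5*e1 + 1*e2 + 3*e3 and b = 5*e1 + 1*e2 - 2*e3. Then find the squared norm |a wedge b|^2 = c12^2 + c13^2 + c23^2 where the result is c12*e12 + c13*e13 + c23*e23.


a wedge b = (a1*b2 - a2*b1)*e12 + (a1*b3 - a3*b1)*e13 + (a2*b3 - a3*b2)*e23
e12 coeff: 5*1 - 1*5 = 5 - 5 = 0
e13 coeff: 5*(-2) - 3*5 = -10 - 15 = -25
e23 coeff: 1*(-2) - 3*1 = -2 - 3 = -5
|a wedge b|^2 = 0^2 + (-25)^2 + (-5)^2
= 0 + 625 + 25
= 650


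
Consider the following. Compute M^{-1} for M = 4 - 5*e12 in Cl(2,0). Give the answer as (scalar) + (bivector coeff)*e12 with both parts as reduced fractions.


M = 4 - 5*e12, where e12^2 = -1.
Since M commutes with its reverse ~M = a - b*e12, M * ~M = a^2 - b^2*e12^2 = a^2 + b^2.
So M^{-1} = ~M / (a^2 + b^2) = (a - b*e12)/(a^2 + b^2).
a^2 + b^2 = 16 + 25 = 41
Scalar part = 4/41 = 4/41
Bivector coeff = 5/41 = 5/41
M^{-1} = 4/41 + 5/41*e12


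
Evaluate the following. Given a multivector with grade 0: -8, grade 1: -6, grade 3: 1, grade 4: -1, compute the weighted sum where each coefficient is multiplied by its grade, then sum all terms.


Grade-weighted sum = sum of grade_k * coefficient_k
0*(-8) = 0
1*(-6) = -6
3*1 = 3
4*(-1) = -4
Total = 0 + (-6) + 3 + (-4) = -7


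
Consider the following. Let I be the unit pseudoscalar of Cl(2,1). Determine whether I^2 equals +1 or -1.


The pseudoscalar I = e1...e_n (product of all n generators) of Cl(p,q) satisfies I^2 = (-1)^(q + n(n-1)/2).
p = 2, q = 1, n = p + q = 3
n(n-1)/2 = 3 * 2 / 2 = 3
Exponent = q + n(n-1)/2 = 1 + 3 = 4
I^2 = (-1)^4 = +1


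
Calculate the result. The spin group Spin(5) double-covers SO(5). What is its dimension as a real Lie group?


Spin(n) double-covers SO(n); both have Lie algebra so(n) of dimension n(n-1)/2.
n = 5
n(n-1) = 5 * 4 = 20
dim Spin(5) = 20/2 = 10


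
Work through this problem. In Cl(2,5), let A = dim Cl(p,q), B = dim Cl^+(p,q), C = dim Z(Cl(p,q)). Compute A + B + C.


n = 2 + 5 = 7
Total dim = 2^7 = 128
Even subalgebra dim = 2^6 = 64
n is odd, so center dim = 2
Sum = 128 + 64 + 2 = 194


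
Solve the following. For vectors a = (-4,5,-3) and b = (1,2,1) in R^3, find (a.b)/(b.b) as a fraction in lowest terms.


Projection coefficient = (a . b) / (b . b)
a . b = (-4)*1 + 5*2 + (-3)*1
= -4 + 10 + (-3) = 3
b . b = 1^2 + 2^2 + 1^2
= 1 + 4 + 1 = 6
Coefficient = 3/6
In lowest terms: 1/2


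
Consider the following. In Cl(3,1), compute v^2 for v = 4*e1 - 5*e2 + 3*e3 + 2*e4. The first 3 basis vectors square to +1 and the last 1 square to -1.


v^2 = sum of c_i^2 * e_i^2
Positive signature terms (e_i^2 = +1): 4^2 + (-5)^2 + 3^2 = 50
Negative signature terms (e_j^2 = -1): 2^2 = 4
v^2 = 50 - 4 = 46


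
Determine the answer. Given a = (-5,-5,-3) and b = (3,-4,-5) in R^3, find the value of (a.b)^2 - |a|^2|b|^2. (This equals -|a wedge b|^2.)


a . b = (-5)*3 + (-5)*(-4) + (-3)*(-5)
= -15 + 20 + 15 = 20
|a|^2 = (-5)^2 + (-5)^2 + (-3)^2 = 59
|b|^2 = 3^2 + (-4)^2 + (-5)^2 = 50
(a.b)^2 = 20^2 = 400
|a|^2 * |b|^2 = 59 * 50 = 2950
Result = 400 - 2950 = -2550


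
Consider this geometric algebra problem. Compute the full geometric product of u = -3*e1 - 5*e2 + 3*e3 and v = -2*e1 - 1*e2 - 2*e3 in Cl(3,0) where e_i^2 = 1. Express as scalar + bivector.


In Cl(3,0): e_i^2 = 1, e_ie_j = -e_je_i for i != j.
Scalar part = u . v = (-3)*(-2) + (-5)*(-1) + 3*(-2)
= 6 + 5 + (-6) = 5
e12 coeff = (-3)*(-1) - (-5)*(-2) = 3 - 10 = -7
e13 coeff = (-3)*(-2) - 3*(-2) = 6 - (-6) = 12
e23 coeff = (-5)*(-2) - 3*(-1) = 10 - (-3) = 13
uv = 5 - 7*e12 + 12*e13 + 13*e23


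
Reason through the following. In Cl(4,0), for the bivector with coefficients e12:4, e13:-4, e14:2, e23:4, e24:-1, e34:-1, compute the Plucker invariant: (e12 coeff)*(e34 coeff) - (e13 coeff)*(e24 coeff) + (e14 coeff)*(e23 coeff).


Plucker relation: af - be + cd
a*f = 4*(-1) = -4
b*e = (-4)*(-1) = 4
c*d = 2*4 = 8
af - be + cd = -4 - 4 + 8
= 0


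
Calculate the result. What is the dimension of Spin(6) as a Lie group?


Spin(n) double-covers SO(n); both have Lie algebra so(n) of dimension n(n-1)/2.
n = 6
n(n-1) = 6 * 5 = 30
dim Spin(6) = 30/2 = 15


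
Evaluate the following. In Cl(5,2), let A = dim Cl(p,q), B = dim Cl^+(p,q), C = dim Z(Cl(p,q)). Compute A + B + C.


n = 5 + 2 = 7
Total dim = 2^7 = 128
Even subalgebra dim = 2^6 = 64
n is odd, so center dim = 2
Sum = 128 + 64 + 2 = 194


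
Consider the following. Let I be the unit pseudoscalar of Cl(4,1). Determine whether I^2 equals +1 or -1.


The pseudoscalar I = e1...e_n (product of all n generators) of Cl(p,q) satisfies I^2 = (-1)^(q + n(n-1)/2).
p = 4, q = 1, n = p + q = 5
n(n-1)/2 = 5 * 4 / 2 = 10
Exponent = q + n(n-1)/2 = 1 + 10 = 11
I^2 = (-1)^11 = -1


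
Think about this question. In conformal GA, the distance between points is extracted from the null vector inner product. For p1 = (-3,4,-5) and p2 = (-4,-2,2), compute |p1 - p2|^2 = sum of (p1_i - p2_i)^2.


p1 - p2 = (1, 6, -7)
|p1 - p2|^2 = 1^2 + 6^2 + (-7)^2
= 1 + 36 + 49
= 86


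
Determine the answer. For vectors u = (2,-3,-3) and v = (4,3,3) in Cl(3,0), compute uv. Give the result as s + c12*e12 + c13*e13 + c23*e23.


In Cl(3,0): e_i^2 = 1, e_ie_j = -e_je_i for i != j.
Scalar part = u . v = 2*4 + (-3)*3 + (-3)*3
= 8 + (-9) + (-9) = -10
e12 coeff = 2*3 - (-3)*4 = 6 - (-12) = 18
e13 coeff = 2*3 - (-3)*4 = 6 - (-12) = 18
e23 coeff = (-3)*3 - (-3)*3 = -9 - (-9) = 0
uv = -10 + 18*e12 + 18*e13 + 0*e23


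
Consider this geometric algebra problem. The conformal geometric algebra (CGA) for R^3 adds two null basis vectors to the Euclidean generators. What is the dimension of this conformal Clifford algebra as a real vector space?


The conformal model of R^3 uses Cl(4,1): the 3 Euclidean generators plus two extra orthogonal generators e+ (e+^2 = +1) and e- (e-^2 = -1), from which the null vectors e0, einf are built.
Number of generators m = 3 + 2 = 5.
dim Cl(p,q) = 2^m = 2^5 = 32


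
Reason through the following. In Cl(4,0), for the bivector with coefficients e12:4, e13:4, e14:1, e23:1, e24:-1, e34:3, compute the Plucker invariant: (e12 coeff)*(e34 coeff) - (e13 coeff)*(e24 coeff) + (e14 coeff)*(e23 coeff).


Plucker relation: af - be + cd
a*f = 4*3 = 12
b*e = 4*(-1) = -4
c*d = 1*1 = 1
af - be + cd = 12 - (-4) + 1
= 17


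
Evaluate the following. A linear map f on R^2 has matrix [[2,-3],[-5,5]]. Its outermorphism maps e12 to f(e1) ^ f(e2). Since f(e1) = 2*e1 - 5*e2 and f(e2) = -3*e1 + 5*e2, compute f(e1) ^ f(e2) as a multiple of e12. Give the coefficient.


The outermorphism of a linear map f sends e1^e2 to f(e1)^f(e2).
f(e1) = 2*e1 - 5*e2
f(e2) = -3*e1 + 5*e2
f(e1) ^ f(e2) = (2*e1 - 5*e2) ^ (-3*e1 + 5*e2)
= 2*5*e12 + (-5)*(-3)*e21
= (10 - 15)*e12
= -5*e12
Coefficient = -5


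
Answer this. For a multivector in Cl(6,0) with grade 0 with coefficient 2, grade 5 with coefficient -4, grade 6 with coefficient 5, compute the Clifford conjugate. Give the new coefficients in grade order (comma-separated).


Clifford conjugate sign for grade k: (-1)^(k(k+1)/2)
Grade 0: (-1)^(0*1/2) = (-1)^0 = 1, coeff 2 -> 2
Grade 5: (-1)^(5*6/2) = (-1)^15 = -1, coeff -4 -> 4
Grade 6: (-1)^(6*7/2) = (-1)^21 = -1, coeff 5 -> -5
Conjugated coefficients: 2, 4, -5


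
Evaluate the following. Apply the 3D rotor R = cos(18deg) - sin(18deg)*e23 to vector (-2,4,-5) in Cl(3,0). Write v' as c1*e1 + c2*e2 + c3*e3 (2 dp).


Rotor R = cos(18deg) - sin(18deg)*e23
Rotation angle theta = 2 * 18 = 36 degrees in the e23 plane (e2 -> e3).
The component perpendicular to the plane (e1) is invariant: v'_1 = v1 = -2.00
cos(36deg) = 0.8090, sin(36deg) = 0.5878
v'_2 = v2*cos(theta) - v3*sin(theta) = 4*0.8090 - (-5)*0.5878 = 6.17
v'_3 = v2*sin(theta) + v3*cos(theta) = 4*0.5878 + (-5)*0.8090 = -1.69
v' = -2.00*e1 + 6.17*e2 - 1.69*e3


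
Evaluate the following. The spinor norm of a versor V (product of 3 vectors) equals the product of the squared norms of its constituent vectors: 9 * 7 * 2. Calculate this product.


Spinor norm N(V) = |v1|^2 * |v2|^2 * ... * |v3|^2
= 9 * 7 * 2
Running product: 9, 63, 126
N(V) = 126


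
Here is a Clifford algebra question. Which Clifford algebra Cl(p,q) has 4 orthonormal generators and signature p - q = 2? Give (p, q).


We need p + q = 4 and p - q = 2.
Adding: 2p = 4 + 2 = 6, so p = 3.
Then q = 4 - 3 = 1.
(p, q) = (3, 1)


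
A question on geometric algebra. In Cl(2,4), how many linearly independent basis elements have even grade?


Even subalgebra dimension = 2^(n-1)
n = 2 + 4 = 6
2^(6 - 1) = 2^5 = 32
Verification: sum of C(6,k) for even k = 1 + 15 + 15 + 1 = 32
Result = 32


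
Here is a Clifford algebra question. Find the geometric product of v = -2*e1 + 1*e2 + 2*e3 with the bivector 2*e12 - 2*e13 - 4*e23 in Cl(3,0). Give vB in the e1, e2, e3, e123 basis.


vB has grade-1 (vector) and grade-3 (trivector) parts: vB = (v _| B) + (v ^ B).
Vector part <vB>_1:
  e1: -v2*b12 - v3*b13 = -(1)*(2) - (2)*(-2) = 2
  e2: v1*b12 - v3*b23 = (-2)*(2) - (2)*(-4) = 4
  e3: v1*b13 + v2*b23 = (-2)*(-2) + (1)*(-4) = 0
Trivector part <vB>_3:
  e123: v1*b23 - v2*b13 + v3*b12 = (-2)*(-4) - (1)*(-2) + (2)*(2) = 14
vB = 2*e1 + 4*e2 + 0*e3 + 14*e123


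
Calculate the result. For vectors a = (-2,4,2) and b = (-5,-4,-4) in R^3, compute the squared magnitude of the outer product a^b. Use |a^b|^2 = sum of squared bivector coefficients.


a wedge b = (a1*b2 - a2*b1)*e12 + (a1*b3 - a3*b1)*e13 + (a2*b3 - a3*b2)*e23
e12 coeff: (-2)*(-4) - 4*(-5) = 8 - (-20) = 28
e13 coeff: (-2)*(-4) - 2*(-5) = 8 - (-10) = 18
e23 coeff: 4*(-4) - 2*(-4) = -16 - (-8) = -8
|a wedge b|^2 = 28^2 + 18^2 + (-8)^2
= 784 + 324 + 64
= 1172


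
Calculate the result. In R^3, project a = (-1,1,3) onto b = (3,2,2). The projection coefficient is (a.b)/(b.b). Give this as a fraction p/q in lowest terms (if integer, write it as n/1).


Projection coefficient = (a . b) / (b . b)
a . b = (-1)*3 + 1*2 + 3*2
= -3 + 2 + 6 = 5
b . b = 3^2 + 2^2 + 2^2
= 9 + 4 + 4 = 17
Coefficient = 5/17
In lowest terms: 5/17


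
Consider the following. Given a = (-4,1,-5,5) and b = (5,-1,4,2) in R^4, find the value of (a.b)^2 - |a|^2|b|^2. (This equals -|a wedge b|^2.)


a . b = (-4)*5 + 1*(-1) + (-5)*4 + 5*2
= -20 + (-1) + (-20) + 10 = -31
|a|^2 = (-4)^2 + 1^2 + (-5)^2 + 5^2 = 67
|b|^2 = 5^2 + (-1)^2 + 4^2 + 2^2 = 46
(a.b)^2 = (-31)^2 = 961
|a|^2 * |b|^2 = 67 * 46 = 3082
Result = 961 - 3082 = -2121


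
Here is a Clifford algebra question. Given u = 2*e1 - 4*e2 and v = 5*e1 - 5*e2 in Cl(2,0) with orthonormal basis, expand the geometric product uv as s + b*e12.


Expand: (2*e1 - 4*e2)(5*e1 - 5*e2)
= 2*5*e1e1 + 2*(-5)*e1e2 + (-4)*5*e2e1 + (-4)*(-5)*e2e2
Using e1^2 = e2^2 = 1, e2e1 = -e1e2:
Scalar part s = 2*5 + (-4)*(-5) = 10 + 20 = 30
Bivector part b = 2*(-5) - (-4)*5 = -10 - (-20) = 10
uv = 30 + 10*e12


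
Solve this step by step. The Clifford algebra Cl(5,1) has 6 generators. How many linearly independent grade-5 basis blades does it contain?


Number of grade-k basis blades in Cl(p,q) with n = p + q is C(n, k).
n = 5 + 1 = 6
C(6, 5) = 6! / (5! * 1!)
= 720 / (120 * 1)
= 6


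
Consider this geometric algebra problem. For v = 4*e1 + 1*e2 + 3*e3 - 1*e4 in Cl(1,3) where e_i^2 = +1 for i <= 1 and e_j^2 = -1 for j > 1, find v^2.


v^2 = sum of c_i^2 * e_i^2
Positive signature terms (e_i^2 = +1): 4^2 = 16
Negative signature terms (e_j^2 = -1): 1^2 + 3^2 + (-1)^2 = 11
v^2 = 16 - 11 = 5


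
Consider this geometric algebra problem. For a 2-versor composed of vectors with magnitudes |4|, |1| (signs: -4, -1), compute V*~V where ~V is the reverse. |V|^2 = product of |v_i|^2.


Each vector v_i has |v_i|^2 = s_i^2
Squared scales: (-4)^2 = 16, (-1)^2 = 1
|V|^2 = 16 * 1
= 16


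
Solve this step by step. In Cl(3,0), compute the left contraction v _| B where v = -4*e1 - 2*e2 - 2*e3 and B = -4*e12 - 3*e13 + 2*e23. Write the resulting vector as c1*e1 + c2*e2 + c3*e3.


Left contraction v _| B = <vB>_1 (grade-1 part of the geometric product vB).
Using e1_|e12 = e2, e2_|e12 = -e1, e1_|e13 = e3, e3_|e13 = -e1, e2_|e23 = e3, e3_|e23 = -e2:
e1 coeff: -v2*b12 - v3*b13 = -(-2)*(-4) - (-2)*(-3) = -14
e2 coeff: v1*b12 - v3*b23 = (-4)*(-4) - (-2)*(2) = 20
e3 coeff: v1*b13 + v2*b23 = (-4)*(-3) + (-2)*(2) = 8
v _| B = -14*e1 + 20*e2 + 8*e3


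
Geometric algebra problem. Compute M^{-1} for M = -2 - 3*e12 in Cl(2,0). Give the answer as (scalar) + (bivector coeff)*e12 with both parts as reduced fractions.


M = -2 - 3*e12, where e12^2 = -1.
Since M commutes with its reverse ~M = a - b*e12, M * ~M = a^2 - b^2*e12^2 = a^2 + b^2.
So M^{-1} = ~M / (a^2 + b^2) = (a - b*e12)/(a^2 + b^2).
a^2 + b^2 = 4 + 9 = 13
Scalar part = -2/13 = -2/13
Bivector coeff = 3/13 = 3/13
M^{-1} = -2/13 + 3/13*e12


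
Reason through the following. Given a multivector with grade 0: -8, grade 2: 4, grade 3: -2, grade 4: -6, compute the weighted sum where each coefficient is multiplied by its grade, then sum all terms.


Grade-weighted sum = sum of grade_k * coefficient_k
0*(-8) = 0
2*4 = 8
3*(-2) = -6
4*(-6) = -24
Total = 0 + 8 + (-6) + (-24) = -22


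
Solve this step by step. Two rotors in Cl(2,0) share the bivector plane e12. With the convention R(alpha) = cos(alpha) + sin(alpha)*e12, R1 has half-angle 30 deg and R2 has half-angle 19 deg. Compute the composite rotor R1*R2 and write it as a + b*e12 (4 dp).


Same-plane rotors commute and their half-angles add:
R1*R2 = cos(a1 + a2) + sin(a1 + a2)*e12.
a1 + a2 = 30 + 19 = 49 deg
cos(49 deg) = 0.6561
sin(49 deg) = 0.7547
R1*R2 = 0.6561 + 0.7547*e12


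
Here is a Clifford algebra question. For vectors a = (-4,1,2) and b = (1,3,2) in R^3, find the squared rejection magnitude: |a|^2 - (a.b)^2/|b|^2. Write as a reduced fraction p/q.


|a|^2 = (-4)^2 + 1^2 + 2^2 = 21
|b|^2 = 1^2 + 3^2 + 2^2 = 14
a . b = (-4)*1 + 1*3 + 2*2 = 3
(a.b)^2 = 3^2 = 9
|rej|^2 = 21 - 9/14
= (294 - 9)/14
= 285/14
In lowest terms: 285/14


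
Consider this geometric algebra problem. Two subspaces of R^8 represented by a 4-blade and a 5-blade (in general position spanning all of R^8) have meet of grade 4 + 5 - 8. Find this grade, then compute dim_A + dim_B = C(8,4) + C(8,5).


Meet grade = grade(A) + grade(B) - n
= 4 + 5 - 8 = 1
C(8,4) = 70
C(8,5) = 56
dim_A + dim_B = 70 + 56 = 126


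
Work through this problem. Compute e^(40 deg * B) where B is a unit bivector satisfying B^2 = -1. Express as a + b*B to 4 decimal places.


For a unit bivector B with B^2 = -1, the exponential series gives
e^(theta*B) = cos(theta) + sin(theta)*B (the GA analogue of Euler's formula).
theta = 40 degrees = 0.698132 rad
cos(40 deg) = 0.7660
sin(40 deg) = 0.6428
exp(theta*B) = 0.7660 + 0.6428*B


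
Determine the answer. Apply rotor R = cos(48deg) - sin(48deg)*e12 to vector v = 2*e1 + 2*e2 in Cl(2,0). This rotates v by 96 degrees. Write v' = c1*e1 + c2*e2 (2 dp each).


Rotor R = cos(48deg) - sin(48deg)*e12
Rotation angle theta = 2 * 48 = 96 degrees
v' = R*v*~R rotates v by theta.
cos(96deg) = -0.1045, sin(96deg) = 0.9945
v'_1 = 2*cos(96deg) - 2*sin(96deg)
= 2*(-0.1045) - 2*0.9945
= -2.20
v'_2 = 2*sin(96deg) + 2*cos(96deg)
= 2*0.9945 + 2*(-0.1045)
= 1.78
v' = -2.20*e1 + 1.78*e2


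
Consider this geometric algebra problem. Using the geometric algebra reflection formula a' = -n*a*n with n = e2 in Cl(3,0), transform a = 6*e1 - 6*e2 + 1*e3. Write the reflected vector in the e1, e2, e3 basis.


Reflection formula: a' = -n*a*n, with n = e2 (unit vector, n^2 = 1).
For reflection through hyperplane perp to e2:
The component along e2 flips sign, others stay.
a = (6, -6, 1)
a' = (6, 6, 1)
a' = 6*e1 + 6*e2 + 1*e3


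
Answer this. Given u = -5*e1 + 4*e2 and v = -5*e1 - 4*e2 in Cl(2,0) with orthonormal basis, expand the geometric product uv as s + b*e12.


Expand: (-5*e1 + 4*e2)(-5*e1 - 4*e2)
= (-5)*(-5)*e1e1 + (-5)*(-4)*e1e2 + 4*(-5)*e2e1 + 4*(-4)*e2e2
Using e1^2 = e2^2 = 1, e2e1 = -e1e2:
Scalar part s = (-5)*(-5) + 4*(-4) = 25 + (-16) = 9
Bivector part b = (-5)*(-4) - 4*(-5) = 20 - (-20) = 40
uv = 9 + 40*e12


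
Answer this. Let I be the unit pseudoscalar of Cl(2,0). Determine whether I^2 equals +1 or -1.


The pseudoscalar I = e1...e_n (product of all n generators) of Cl(p,q) satisfies I^2 = (-1)^(q + n(n-1)/2).
p = 2, q = 0, n = p + q = 2
n(n-1)/2 = 2 * 1 / 2 = 1
Exponent = q + n(n-1)/2 = 0 + 1 = 1
I^2 = (-1)^1 = -1


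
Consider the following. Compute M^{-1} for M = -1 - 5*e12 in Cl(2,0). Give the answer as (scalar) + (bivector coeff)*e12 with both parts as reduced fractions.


M = -1 - 5*e12, where e12^2 = -1.
Since M commutes with its reverse ~M = a - b*e12, M * ~M = a^2 - b^2*e12^2 = a^2 + b^2.
So M^{-1} = ~M / (a^2 + b^2) = (a - b*e12)/(a^2 + b^2).
a^2 + b^2 = 1 + 25 = 26
Scalar part = -1/26 = -1/26
Bivector coeff = 5/26 = 5/26
M^{-1} = -1/26 + 5/26*e12


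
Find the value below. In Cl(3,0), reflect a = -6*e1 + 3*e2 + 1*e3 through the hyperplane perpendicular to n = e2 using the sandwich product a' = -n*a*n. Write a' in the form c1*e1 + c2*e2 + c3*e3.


Reflection formula: a' = -n*a*n, with n = e2 (unit vector, n^2 = 1).
For reflection through hyperplane perp to e2:
The component along e2 flips sign, others stay.
a = (-6, 3, 1)
a' = (-6, -3, 1)
a' = -6*e1 - 3*e2 + 1*e3


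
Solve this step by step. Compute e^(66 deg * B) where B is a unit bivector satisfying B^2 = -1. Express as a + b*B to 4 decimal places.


For a unit bivector B with B^2 = -1, the exponential series gives
e^(theta*B) = cos(theta) + sin(theta)*B (the GA analogue of Euler's formula).
theta = 66 degrees = 1.151917 rad
cos(66 deg) = 0.4067
sin(66 deg) = 0.9135
exp(theta*B) = 0.4067 + 0.9135*B


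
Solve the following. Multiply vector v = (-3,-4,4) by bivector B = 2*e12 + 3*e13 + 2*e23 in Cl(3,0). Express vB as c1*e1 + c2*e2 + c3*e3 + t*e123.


vB has grade-1 (vector) and grade-3 (trivector) parts: vB = (v _| B) + (v ^ B).
Vector part <vB>_1:
  e1: -v2*b12 - v3*b13 = -(-4)*(2) - (4)*(3) = -4
  e2: v1*b12 - v3*b23 = (-3)*(2) - (4)*(2) = -14
  e3: v1*b13 + v2*b23 = (-3)*(3) + (-4)*(2) = -17
Trivector part <vB>_3:
  e123: v1*b23 - v2*b13 + v3*b12 = (-3)*(2) - (-4)*(3) + (4)*(2) = 14
vB = -4*e1 - 14*e2 - 17*e3 + 14*e123


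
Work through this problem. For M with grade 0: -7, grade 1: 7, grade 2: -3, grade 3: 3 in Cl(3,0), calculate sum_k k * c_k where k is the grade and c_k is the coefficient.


Grade-weighted sum = sum of grade_k * coefficient_k
0*(-7) = 0
1*7 = 7
2*(-3) = -6
3*3 = 9
Total = 0 + 7 + (-6) + 9 = 10


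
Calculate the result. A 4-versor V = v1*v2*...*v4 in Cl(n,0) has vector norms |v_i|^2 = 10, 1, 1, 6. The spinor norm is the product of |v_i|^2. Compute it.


Spinor norm N(V) = |v1|^2 * |v2|^2 * ... * |v4|^2
= 10 * 1 * 1 * 6
Running product: 10, 10, 10, 60
N(V) = 60


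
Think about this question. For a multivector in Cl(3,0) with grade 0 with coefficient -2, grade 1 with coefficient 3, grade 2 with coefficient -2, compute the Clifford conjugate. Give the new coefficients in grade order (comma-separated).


Clifford conjugate sign for grade k: (-1)^(k(k+1)/2)
Grade 0: (-1)^(0*1/2) = (-1)^0 = 1, coeff -2 -> -2
Grade 1: (-1)^(1*2/2) = (-1)^1 = -1, coeff 3 -> -3
Grade 2: (-1)^(2*3/2) = (-1)^3 = -1, coeff -2 -> 2
Conjugated coefficients: -2, -3, 2


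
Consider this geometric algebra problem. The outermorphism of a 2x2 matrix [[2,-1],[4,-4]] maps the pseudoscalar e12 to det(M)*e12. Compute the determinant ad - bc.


The outermorphism of a linear map f sends e1^e2 to f(e1)^f(e2).
f(e1) = 2*e1 + 4*e2
f(e2) = -1*e1 - 4*e2
f(e1) ^ f(e2) = (2*e1 + 4*e2) ^ (-1*e1 - 4*e2)
= 2*(-4)*e12 + 4*(-1)*e21
= (-8 - (-4))*e12
= -4*e12
Coefficient = -4


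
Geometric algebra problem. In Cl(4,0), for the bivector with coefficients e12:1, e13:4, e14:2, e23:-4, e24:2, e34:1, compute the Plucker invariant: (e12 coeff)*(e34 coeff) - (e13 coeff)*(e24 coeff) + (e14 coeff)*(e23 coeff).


Plucker relation: af - be + cd
a*f = 1*1 = 1
b*e = 4*2 = 8
c*d = 2*(-4) = -8
af - be + cd = 1 - 8 + (-8)
= -15


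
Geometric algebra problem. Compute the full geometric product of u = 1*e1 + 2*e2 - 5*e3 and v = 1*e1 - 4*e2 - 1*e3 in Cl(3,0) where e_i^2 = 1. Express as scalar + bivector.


In Cl(3,0): e_i^2 = 1, e_ie_j = -e_je_i for i != j.
Scalar part = u . v = 1*1 + 2*(-4) + (-5)*(-1)
= 1 + (-8) + 5 = -2
e12 coeff = 1*(-4) - 2*1 = -4 - 2 = -6
e13 coeff = 1*(-1) - (-5)*1 = -1 - (-5) = 4
e23 coeff = 2*(-1) - (-5)*(-4) = -2 - 20 = -22
uv = -2 - 6*e12 + 4*e13 - 22*e23


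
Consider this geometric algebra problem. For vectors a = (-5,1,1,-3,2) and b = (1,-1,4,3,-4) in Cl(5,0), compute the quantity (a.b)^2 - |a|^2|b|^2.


a . b = (-5)*1 + 1*(-1) + 1*4 + (-3)*3 + 2*(-4)
= -5 + (-1) + 4 + (-9) + (-8) = -19
|a|^2 = (-5)^2 + 1^2 + 1^2 + (-3)^2 + 2^2 = 40
|b|^2 = 1^2 + (-1)^2 + 4^2 + 3^2 + (-4)^2 = 43
(a.b)^2 = (-19)^2 = 361
|a|^2 * |b|^2 = 40 * 43 = 1720
Result = 361 - 1720 = -1359


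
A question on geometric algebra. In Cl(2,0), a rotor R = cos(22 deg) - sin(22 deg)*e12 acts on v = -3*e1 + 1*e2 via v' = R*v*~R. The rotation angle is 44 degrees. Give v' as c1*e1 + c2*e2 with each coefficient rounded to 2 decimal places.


Rotor R = cos(22deg) - sin(22deg)*e12
Rotation angle theta = 2 * 22 = 44 degrees
v' = R*v*~R rotates v by theta.
cos(44deg) = 0.7193, sin(44deg) = 0.6947
v'_1 = -3*cos(44deg) - 1*sin(44deg)
= -3*0.7193 - 1*0.6947
= -2.85
v'_2 = -3*sin(44deg) + 1*cos(44deg)
= -3*0.6947 + 1*0.7193
= -1.36
v' = -2.85*e1 - 1.36*e2


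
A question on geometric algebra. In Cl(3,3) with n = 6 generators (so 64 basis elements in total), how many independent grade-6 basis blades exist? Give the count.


Number of grade-k basis blades in Cl(p,q) with n = p + q is C(n, k).
n = 3 + 3 = 6
C(6, 6) = 6! / (6! * 0!)
= 720 / (720 * 1)
= 1


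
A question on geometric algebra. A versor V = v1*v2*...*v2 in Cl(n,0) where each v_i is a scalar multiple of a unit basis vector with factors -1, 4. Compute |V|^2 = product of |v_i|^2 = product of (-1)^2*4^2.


Each vector v_i has |v_i|^2 = s_i^2
Squared scales: (-1)^2 = 1, 4^2 = 16
|V|^2 = 1 * 16
= 16


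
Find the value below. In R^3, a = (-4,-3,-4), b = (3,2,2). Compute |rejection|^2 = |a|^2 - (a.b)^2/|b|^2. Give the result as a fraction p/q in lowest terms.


|a|^2 = (-4)^2 + (-3)^2 + (-4)^2 = 41
|b|^2 = 3^2 + 2^2 + 2^2 = 17
a . b = (-4)*3 + (-3)*2 + (-4)*2 = -26
(a.b)^2 = (-26)^2 = 676
|rej|^2 = 41 - 676/17
= (697 - 676)/17
= 21/17
In lowest terms: 21/17


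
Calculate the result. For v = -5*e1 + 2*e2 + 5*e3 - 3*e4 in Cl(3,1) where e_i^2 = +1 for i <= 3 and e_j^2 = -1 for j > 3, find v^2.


v^2 = sum of c_i^2 * e_i^2
Positive signature terms (e_i^2 = +1): (-5)^2 + 2^2 + 5^2 = 54
Negative signature terms (e_j^2 = -1): (-3)^2 = 9
v^2 = 54 - 9 = 45


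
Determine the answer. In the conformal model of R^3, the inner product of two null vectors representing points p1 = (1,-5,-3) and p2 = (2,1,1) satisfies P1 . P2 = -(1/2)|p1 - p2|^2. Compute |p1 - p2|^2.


p1 - p2 = (-1, -6, -4)
|p1 - p2|^2 = (-1)^2 + (-6)^2 + (-4)^2
= 1 + 36 + 16
= 53


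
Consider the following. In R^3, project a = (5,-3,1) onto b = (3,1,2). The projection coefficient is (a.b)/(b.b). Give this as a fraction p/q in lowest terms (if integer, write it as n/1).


Projection coefficient = (a . b) / (b . b)
a . b = 5*3 + (-3)*1 + 1*2
= 15 + (-3) + 2 = 14
b . b = 3^2 + 1^2 + 2^2
= 9 + 1 + 4 = 14
Coefficient = 14/14
In lowest terms: 1/1


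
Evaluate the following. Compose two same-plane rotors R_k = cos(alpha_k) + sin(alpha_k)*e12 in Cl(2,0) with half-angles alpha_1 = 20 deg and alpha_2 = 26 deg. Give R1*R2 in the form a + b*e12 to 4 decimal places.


Same-plane rotors commute and their half-angles add:
R1*R2 = cos(a1 + a2) + sin(a1 + a2)*e12.
a1 + a2 = 20 + 26 = 46 deg
cos(46 deg) = 0.6947
sin(46 deg) = 0.7193
R1*R2 = 0.6947 + 0.7193*e12


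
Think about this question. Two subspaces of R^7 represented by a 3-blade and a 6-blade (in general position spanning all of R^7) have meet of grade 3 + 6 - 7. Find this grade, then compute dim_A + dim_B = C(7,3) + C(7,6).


Meet grade = grade(A) + grade(B) - n
= 3 + 6 - 7 = 2
C(7,3) = 35
C(7,6) = 7
dim_A + dim_B = 35 + 7 = 42


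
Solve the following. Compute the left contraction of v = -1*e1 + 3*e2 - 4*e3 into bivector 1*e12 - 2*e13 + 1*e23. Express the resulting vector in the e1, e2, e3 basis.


Left contraction v _| B = <vB>_1 (grade-1 part of the geometric product vB).
Using e1_|e12 = e2, e2_|e12 = -e1, e1_|e13 = e3, e3_|e13 = -e1, e2_|e23 = e3, e3_|e23 = -e2:
e1 coeff: -v2*b12 - v3*b13 = -(3)*(1) - (-4)*(-2) = -11
e2 coeff: v1*b12 - v3*b23 = (-1)*(1) - (-4)*(1) = 3
e3 coeff: v1*b13 + v2*b23 = (-1)*(-2) + (3)*(1) = 5
v _| B = -11*e1 + 3*e2 + 5*e3


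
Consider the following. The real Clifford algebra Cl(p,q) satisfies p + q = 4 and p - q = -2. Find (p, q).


We need p + q = 4 and p - q = -2.
Adding: 2p = 4 + (-2) = 2, so p = 1.
Then q = 4 - 1 = 3.
(p, q) = (1, 3)


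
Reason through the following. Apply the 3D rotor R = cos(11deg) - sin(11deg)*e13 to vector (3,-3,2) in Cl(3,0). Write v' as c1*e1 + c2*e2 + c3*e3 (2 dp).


Rotor R = cos(11deg) - sin(11deg)*e13
Rotation angle theta = 2 * 11 = 22 degrees in the e13 plane (e1 -> e3).
The component perpendicular to the plane (e2) is invariant: v'_2 = v2 = -3.00
cos(22deg) = 0.9272, sin(22deg) = 0.3746
v'_1 = v1*cos(theta) - v3*sin(theta) = 3*0.9272 - 2*0.3746 = 2.03
v'_3 = v1*sin(theta) + v3*cos(theta) = 3*0.3746 + 2*0.9272 = 2.98
v' = 2.03*e1 - 3.00*e2 + 2.98*e3


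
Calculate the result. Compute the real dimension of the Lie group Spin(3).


Spin(n) double-covers SO(n); both have Lie algebra so(n) of dimension n(n-1)/2.
n = 3
n(n-1) = 3 * 2 = 6
dim Spin(3) = 6/2 = 3


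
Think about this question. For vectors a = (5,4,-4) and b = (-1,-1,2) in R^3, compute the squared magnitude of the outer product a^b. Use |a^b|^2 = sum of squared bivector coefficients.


a wedge b = (a1*b2 - a2*b1)*e12 + (a1*b3 - a3*b1)*e13 + (a2*b3 - a3*b2)*e23
e12 coeff: 5*(-1) - 4*(-1) = -5 - (-4) = -1
e13 coeff: 5*2 - (-4)*(-1) = 10 - 4 = 6
e23 coeff: 4*2 - (-4)*(-1) = 8 - 4 = 4
|a wedge b|^2 = (-1)^2 + 6^2 + 4^2
= 1 + 36 + 16
= 53


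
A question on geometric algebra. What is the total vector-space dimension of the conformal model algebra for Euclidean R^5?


The conformal model of R^5 uses Cl(6,1): the 5 Euclidean generators plus two extra orthogonal generators e+ (e+^2 = +1) and e- (e-^2 = -1), from which the null vectors e0, einf are built.
Number of generators m = 5 + 2 = 7.
dim Cl(p,q) = 2^m = 2^7 = 128


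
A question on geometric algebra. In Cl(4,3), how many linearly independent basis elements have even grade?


Even subalgebra dimension = 2^(n-1)
n = 4 + 3 = 7
2^(7 - 1) = 2^6 = 64
Verification: sum of C(7,k) for even k = 1 + 21 + 35 + 7 = 64
Result = 64


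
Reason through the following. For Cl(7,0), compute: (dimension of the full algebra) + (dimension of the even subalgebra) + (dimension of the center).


n = 7 + 0 = 7
Total dim = 2^7 = 128
Even subalgebra dim = 2^6 = 64
n is odd, so center dim = 2
Sum = 128 + 64 + 2 = 194


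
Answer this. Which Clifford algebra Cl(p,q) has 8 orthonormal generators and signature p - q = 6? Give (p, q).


We need p + q = 8 and p - q = 6.
Adding: 2p = 8 + 6 = 14, so p = 7.
Then q = 8 - 7 = 1.
(p, q) = (7, 1)


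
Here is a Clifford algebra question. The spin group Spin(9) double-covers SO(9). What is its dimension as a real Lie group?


Spin(n) double-covers SO(n); both have Lie algebra so(n) of dimension n(n-1)/2.
n = 9
n(n-1) = 9 * 8 = 72
dim Spin(9) = 72/2 = 36


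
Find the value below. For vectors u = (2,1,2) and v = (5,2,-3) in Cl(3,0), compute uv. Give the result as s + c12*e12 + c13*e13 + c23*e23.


In Cl(3,0): e_i^2 = 1, e_ie_j = -e_je_i for i != j.
Scalar part = u . v = 2*5 + 1*2 + 2*(-3)
= 10 + 2 + (-6) = 6
e12 coeff = 2*2 - 1*5 = 4 - 5 = -1
e13 coeff = 2*(-3) - 2*5 = -6 - 10 = -16
e23 coeff = 1*(-3) - 2*2 = -3 - 4 = -7
uv = 6 - 1*e12 - 16*e13 - 7*e23


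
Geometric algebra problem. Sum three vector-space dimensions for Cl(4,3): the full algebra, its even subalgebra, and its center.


n = 4 + 3 = 7
Total dim = 2^7 = 128
Even subalgebra dim = 2^6 = 64
n is odd, so center dim = 2
Sum = 128 + 64 + 2 = 194


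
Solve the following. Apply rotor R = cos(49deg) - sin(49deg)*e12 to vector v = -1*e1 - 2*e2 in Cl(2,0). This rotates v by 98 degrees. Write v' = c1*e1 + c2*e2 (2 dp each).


Rotor R = cos(49deg) - sin(49deg)*e12
Rotation angle theta = 2 * 49 = 98 degrees
v' = R*v*~R rotates v by theta.
cos(98deg) = -0.1392, sin(98deg) = 0.9903
v'_1 = -1*cos(98deg) - (-2)*sin(98deg)
= -1*(-0.1392) - (-2)*0.9903
= 2.12
v'_2 = -1*sin(98deg) + (-2)*cos(98deg)
= -1*0.9903 + (-2)*(-0.1392)
= -0.71
v' = 2.12*e1 - 0.71*e2


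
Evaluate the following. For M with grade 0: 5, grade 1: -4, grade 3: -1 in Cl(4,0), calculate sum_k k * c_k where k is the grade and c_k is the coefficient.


Grade-weighted sum = sum of grade_k * coefficient_k
0*5 = 0
1*(-4) = -4
3*(-1) = -3
Total = 0 + (-4) + (-3) = -7


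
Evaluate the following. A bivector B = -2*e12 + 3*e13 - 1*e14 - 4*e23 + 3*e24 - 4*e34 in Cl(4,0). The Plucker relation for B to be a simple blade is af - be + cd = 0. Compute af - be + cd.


Plucker relation: af - be + cd
a*f = (-2)*(-4) = 8
b*e = 3*3 = 9
c*d = (-1)*(-4) = 4
af - be + cd = 8 - 9 + 4
= 3


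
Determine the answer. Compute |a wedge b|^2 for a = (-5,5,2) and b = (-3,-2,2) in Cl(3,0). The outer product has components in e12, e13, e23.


a wedge b = (a1*b2 - a2*b1)*e12 + (a1*b3 - a3*b1)*e13 + (a2*b3 - a3*b2)*e23
e12 coeff: (-5)*(-2) - 5*(-3) = 10 - (-15) = 25
e13 coeff: (-5)*2 - 2*(-3) = -10 - (-6) = -4
e23 coeff: 5*2 - 2*(-2) = 10 - (-4) = 14
|a wedge b|^2 = 25^2 + (-4)^2 + 14^2
= 625 + 16 + 196
= 837


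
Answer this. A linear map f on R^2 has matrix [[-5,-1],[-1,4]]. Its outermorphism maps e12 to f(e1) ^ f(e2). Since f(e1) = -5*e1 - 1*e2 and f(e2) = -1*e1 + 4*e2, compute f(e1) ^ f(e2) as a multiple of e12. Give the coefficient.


The outermorphism of a linear map f sends e1^e2 to f(e1)^f(e2).
f(e1) = -5*e1 - 1*e2
f(e2) = -1*e1 + 4*e2
f(e1) ^ f(e2) = (-5*e1 - 1*e2) ^ (-1*e1 + 4*e2)
= (-5)*4*e12 + (-1)*(-1)*e21
= (-20 - 1)*e12
= -21*e12
Coefficient = -21


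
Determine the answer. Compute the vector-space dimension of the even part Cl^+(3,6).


Even subalgebra dimension = 2^(n-1)
n = 3 + 6 = 9
2^(9 - 1) = 2^8 = 256
Verification: sum of C(9,k) for even k = 1 + 36 + 126 + 84 + 9 = 256
Result = 256


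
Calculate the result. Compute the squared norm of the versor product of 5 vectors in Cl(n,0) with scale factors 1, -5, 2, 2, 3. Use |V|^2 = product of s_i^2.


Each vector v_i has |v_i|^2 = s_i^2
Squared scales: 1^2 = 1, (-5)^2 = 25, 2^2 = 4, 2^2 = 4, 3^2 = 9
|V|^2 = 1 * 25 * 4 * 4 * 9
= 3600


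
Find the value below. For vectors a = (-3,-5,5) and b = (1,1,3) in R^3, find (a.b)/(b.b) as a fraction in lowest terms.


Projection coefficient = (a . b) / (b . b)
a . b = (-3)*1 + (-5)*1 + 5*3
= -3 + (-5) + 15 = 7
b . b = 1^2 + 1^2 + 3^2
= 1 + 1 + 9 = 11
Coefficient = 7/11
In lowest terms: 7/11


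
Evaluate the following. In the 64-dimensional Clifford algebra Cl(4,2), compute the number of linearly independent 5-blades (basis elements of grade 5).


Number of grade-k basis blades in Cl(p,q) with n = p + q is C(n, k).
n = 4 + 2 = 6
C(6, 5) = 6! / (5! * 1!)
= 720 / (120 * 1)
= 6


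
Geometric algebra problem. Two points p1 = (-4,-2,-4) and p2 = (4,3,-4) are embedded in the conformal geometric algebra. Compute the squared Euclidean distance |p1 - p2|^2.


p1 - p2 = (-8, -5, 0)
|p1 - p2|^2 = (-8)^2 + (-5)^2 + 0^2
= 64 + 25 + 0
= 89


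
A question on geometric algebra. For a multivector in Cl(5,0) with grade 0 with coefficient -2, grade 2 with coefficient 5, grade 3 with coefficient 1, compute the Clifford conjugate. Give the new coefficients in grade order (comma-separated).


Clifford conjugate sign for grade k: (-1)^(k(k+1)/2)
Grade 0: (-1)^(0*1/2) = (-1)^0 = 1, coeff -2 -> -2
Grade 2: (-1)^(2*3/2) = (-1)^3 = -1, coeff 5 -> -5
Grade 3: (-1)^(3*4/2) = (-1)^6 = 1, coeff 1 -> 1
Conjugated coefficients: -2, -5, 1


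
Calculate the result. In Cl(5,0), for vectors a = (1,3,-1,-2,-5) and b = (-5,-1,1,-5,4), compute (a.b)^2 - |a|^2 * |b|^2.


a . b = 1*(-5) + 3*(-1) + (-1)*1 + (-2)*(-5) + (-5)*4
= -5 + (-3) + (-1) + 10 + (-20) = -19
|a|^2 = 1^2 + 3^2 + (-1)^2 + (-2)^2 + (-5)^2 = 40
|b|^2 = (-5)^2 + (-1)^2 + 1^2 + (-5)^2 + 4^2 = 68
(a.b)^2 = (-19)^2 = 361
|a|^2 * |b|^2 = 40 * 68 = 2720
Result = 361 - 2720 = -2359


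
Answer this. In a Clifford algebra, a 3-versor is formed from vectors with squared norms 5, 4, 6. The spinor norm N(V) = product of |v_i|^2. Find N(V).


Spinor norm N(V) = |v1|^2 * |v2|^2 * ... * |v3|^2
= 5 * 4 * 6
Running product: 5, 20, 120
N(V) = 120


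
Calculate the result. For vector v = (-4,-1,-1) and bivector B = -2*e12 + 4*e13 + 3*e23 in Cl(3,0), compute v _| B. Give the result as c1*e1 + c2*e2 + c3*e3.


Left contraction v _| B = <vB>_1 (grade-1 part of the geometric product vB).
Using e1_|e12 = e2, e2_|e12 = -e1, e1_|e13 = e3, e3_|e13 = -e1, e2_|e23 = e3, e3_|e23 = -e2:
e1 coeff: -v2*b12 - v3*b13 = -(-1)*(-2) - (-1)*(4) = 2
e2 coeff: v1*b12 - v3*b23 = (-4)*(-2) - (-1)*(3) = 11
e3 coeff: v1*b13 + v2*b23 = (-4)*(4) + (-1)*(3) = -19
v _| B = 2*e1 + 11*e2 - 19*e3


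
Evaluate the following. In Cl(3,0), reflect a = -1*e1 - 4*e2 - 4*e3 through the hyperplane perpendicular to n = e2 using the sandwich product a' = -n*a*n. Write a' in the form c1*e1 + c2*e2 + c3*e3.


Reflection formula: a' = -n*a*n, with n = e2 (unit vector, n^2 = 1).
For reflection through hyperplane perp to e2:
The component along e2 flips sign, others stay.
a = (-1, -4, -4)
a' = (-1, 4, -4)
a' = -1*e1 + 4*e2 - 4*e3


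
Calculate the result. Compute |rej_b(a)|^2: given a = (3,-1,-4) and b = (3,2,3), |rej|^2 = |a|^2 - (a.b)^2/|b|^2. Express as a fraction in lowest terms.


|a|^2 = 3^2 + (-1)^2 + (-4)^2 = 26
|b|^2 = 3^2 + 2^2 + 3^2 = 22
a . b = 3*3 + (-1)*2 + (-4)*3 = -5
(a.b)^2 = (-5)^2 = 25
|rej|^2 = 26 - 25/22
= (572 - 25)/22
= 547/22
In lowest terms: 547/22


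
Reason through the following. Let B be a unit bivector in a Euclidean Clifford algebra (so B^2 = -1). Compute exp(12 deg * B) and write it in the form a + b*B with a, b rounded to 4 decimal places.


For a unit bivector B with B^2 = -1, the exponential series gives
e^(theta*B) = cos(theta) + sin(theta)*B (the GA analogue of Euler's formula).
theta = 12 degrees = 0.20944 rad
cos(12 deg) = 0.9781
sin(12 deg) = 0.2079
exp(theta*B) = 0.9781 + 0.2079*B


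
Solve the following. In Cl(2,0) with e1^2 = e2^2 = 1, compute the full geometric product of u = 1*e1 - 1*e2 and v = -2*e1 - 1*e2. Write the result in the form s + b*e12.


Expand: (1*e1 - 1*e2)(-2*e1 - 1*e2)
= 1*(-2)*e1e1 + 1*(-1)*e1e2 + (-1)*(-2)*e2e1 + (-1)*(-1)*e2e2
Using e1^2 = e2^2 = 1, e2e1 = -e1e2:
Scalar part s = 1*(-2) + (-1)*(-1) = -2 + 1 = -1
Bivector part b = 1*(-1) - (-1)*(-2) = -1 - 2 = -3
uv = -1 - 3*e12


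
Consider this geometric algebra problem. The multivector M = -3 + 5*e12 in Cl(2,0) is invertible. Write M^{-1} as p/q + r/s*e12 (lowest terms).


M = -3 + 5*e12, where e12^2 = -1.
Since M commutes with its reverse ~M = a - b*e12, M * ~M = a^2 - b^2*e12^2 = a^2 + b^2.
So M^{-1} = ~M / (a^2 + b^2) = (a - b*e12)/(a^2 + b^2).
a^2 + b^2 = 9 + 25 = 34
Scalar part = -3/34 = -3/34
Bivector coeff = -5/34 = -5/34
M^{-1} = -3/34 - 5/34*e12


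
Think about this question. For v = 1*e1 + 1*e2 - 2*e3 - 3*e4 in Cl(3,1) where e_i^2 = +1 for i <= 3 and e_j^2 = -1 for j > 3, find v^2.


v^2 = sum of c_i^2 * e_i^2
Positive signature terms (e_i^2 = +1): 1^2 + 1^2 + (-2)^2 = 6
Negative signature terms (e_j^2 = -1): (-3)^2 = 9
v^2 = 6 - 9 = -3


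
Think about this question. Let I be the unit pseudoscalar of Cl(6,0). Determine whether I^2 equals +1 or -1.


The pseudoscalar I = e1...e_n (product of all n generators) of Cl(p,q) satisfies I^2 = (-1)^(q + n(n-1)/2).
p = 6, q = 0, n = p + q = 6
n(n-1)/2 = 6 * 5 / 2 = 15
Exponent = q + n(n-1)/2 = 0 + 15 = 15
I^2 = (-1)^15 = -1


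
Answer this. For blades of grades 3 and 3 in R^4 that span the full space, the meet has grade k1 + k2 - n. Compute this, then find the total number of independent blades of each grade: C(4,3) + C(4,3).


Meet grade = grade(A) + grade(B) - n
= 3 + 3 - 4 = 2
C(4,3) = 4
C(4,3) = 4
dim_A + dim_B = 4 + 4 = 8


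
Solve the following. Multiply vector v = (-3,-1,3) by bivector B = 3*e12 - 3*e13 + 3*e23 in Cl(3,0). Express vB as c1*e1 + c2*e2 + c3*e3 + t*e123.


vB has grade-1 (vector) and grade-3 (trivector) parts: vB = (v _| B) + (v ^ B).
Vector part <vB>_1:
  e1: -v2*b12 - v3*b13 = -(-1)*(3) - (3)*(-3) = 12
  e2: v1*b12 - v3*b23 = (-3)*(3) - (3)*(3) = -18
  e3: v1*b13 + v2*b23 = (-3)*(-3) + (-1)*(3) = 6
Trivector part <vB>_3:
  e123: v1*b23 - v2*b13 + v3*b12 = (-3)*(3) - (-1)*(-3) + (3)*(3) = -3
vB = 12*e1 - 18*e2 + 6*e3 - 3*e123


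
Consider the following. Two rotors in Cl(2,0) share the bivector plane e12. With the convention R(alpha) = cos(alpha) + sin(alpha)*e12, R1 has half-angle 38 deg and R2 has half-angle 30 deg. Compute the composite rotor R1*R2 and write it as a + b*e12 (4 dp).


Same-plane rotors commute and their half-angles add:
R1*R2 = cos(a1 + a2) + sin(a1 + a2)*e12.
a1 + a2 = 38 + 30 = 68 deg
cos(68 deg) = 0.3746
sin(68 deg) = 0.9272
R1*R2 = 0.3746 + 0.9272*e12


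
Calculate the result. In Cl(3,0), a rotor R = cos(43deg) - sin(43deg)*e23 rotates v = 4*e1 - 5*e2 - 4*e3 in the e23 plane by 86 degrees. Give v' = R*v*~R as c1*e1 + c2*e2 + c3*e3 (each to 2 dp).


Rotor R = cos(43deg) - sin(43deg)*e23
Rotation angle theta = 2 * 43 = 86 degrees in the e23 plane (e2 -> e3).
The component perpendicular to the plane (e1) is invariant: v'_1 = v1 = 4.00
cos(86deg) = 0.0698, sin(86deg) = 0.9976
v'_2 = v2*cos(theta) - v3*sin(theta) = -5*0.0698 - (-4)*0.9976 = 3.64
v'_3 = v2*sin(theta) + v3*cos(theta) = -5*0.9976 + (-4)*0.0698 = -5.27
v' = 4.00*e1 + 3.64*e2 - 5.27*e3


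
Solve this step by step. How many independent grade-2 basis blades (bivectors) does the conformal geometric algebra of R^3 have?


The conformal model of R^3 uses Cl(4,1) with m = 3 + 2 = 5 generators.
Number of grade-2 blades = C(m, 2) = C(5, 2)
= 5*4/2 = 10


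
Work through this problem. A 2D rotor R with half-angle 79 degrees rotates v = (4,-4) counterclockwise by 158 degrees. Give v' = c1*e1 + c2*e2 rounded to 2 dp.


Rotor R = cos(79deg) - sin(79deg)*e12
Rotation angle theta = 2 * 79 = 158 degrees
v' = R*v*~R rotates v by theta.
cos(158deg) = -0.9272, sin(158deg) = 0.3746
v'_1 = 4*cos(158deg) - (-4)*sin(158deg)
= 4*(-0.9272) - (-4)*0.3746
= -2.21
v'_2 = 4*sin(158deg) + (-4)*cos(158deg)
= 4*0.3746 + (-4)*(-0.9272)
= 5.21
v' = -2.21*e1 + 5.21*e2
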